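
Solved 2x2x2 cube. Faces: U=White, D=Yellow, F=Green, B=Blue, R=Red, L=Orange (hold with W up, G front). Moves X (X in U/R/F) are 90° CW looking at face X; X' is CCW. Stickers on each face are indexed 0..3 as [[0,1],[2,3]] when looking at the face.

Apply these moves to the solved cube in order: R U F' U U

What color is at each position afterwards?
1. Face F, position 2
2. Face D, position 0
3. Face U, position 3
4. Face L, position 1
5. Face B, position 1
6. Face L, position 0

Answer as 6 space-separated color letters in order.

Answer: R Y W B Y B

Derivation:
After move 1 (R): R=RRRR U=WGWG F=GYGY D=YBYB B=WBWB
After move 2 (U): U=WWGG F=RRGY R=WBRR B=OOWB L=GYOO
After move 3 (F'): F=RYRG U=WWWR R=BBYR D=YOYB L=GGOG
After move 4 (U): U=WWRW F=BBRG R=OOYR B=GGWB L=RYOG
After move 5 (U): U=RWWW F=OORG R=GGYR B=RYWB L=BBOG
Query 1: F[2] = R
Query 2: D[0] = Y
Query 3: U[3] = W
Query 4: L[1] = B
Query 5: B[1] = Y
Query 6: L[0] = B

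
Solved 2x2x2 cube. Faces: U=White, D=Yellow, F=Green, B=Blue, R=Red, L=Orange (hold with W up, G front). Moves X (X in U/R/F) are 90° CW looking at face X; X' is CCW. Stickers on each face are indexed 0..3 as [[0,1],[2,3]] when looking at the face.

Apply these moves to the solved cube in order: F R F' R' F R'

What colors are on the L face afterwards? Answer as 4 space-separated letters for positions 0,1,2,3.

After move 1 (F): F=GGGG U=WWOO R=WRWR D=RRYY L=OYOY
After move 2 (R): R=WWRR U=WGOG F=GRGY D=RBYB B=OBWB
After move 3 (F'): F=RYGG U=WGWR R=BWRR D=YYYB L=OGOO
After move 4 (R'): R=WRBR U=WWWO F=RGGR D=YYYG B=BBYB
After move 5 (F): F=GRRG U=WWOG R=WROR D=BWYG L=OYOY
After move 6 (R'): R=RRWO U=WYOB F=GWRG D=BRYG B=GBWB
Query: L face = OYOY

Answer: O Y O Y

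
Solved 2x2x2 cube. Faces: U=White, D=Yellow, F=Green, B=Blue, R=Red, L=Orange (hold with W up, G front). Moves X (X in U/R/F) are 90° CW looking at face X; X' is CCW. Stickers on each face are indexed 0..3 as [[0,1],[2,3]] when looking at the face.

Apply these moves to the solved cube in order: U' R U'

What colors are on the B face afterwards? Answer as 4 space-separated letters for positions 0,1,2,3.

Answer: R G W B

Derivation:
After move 1 (U'): U=WWWW F=OOGG R=GGRR B=RRBB L=BBOO
After move 2 (R): R=RGRG U=WOWG F=OYGY D=YBYR B=WRWB
After move 3 (U'): U=OGWW F=BBGY R=OYRG B=RGWB L=WROO
Query: B face = RGWB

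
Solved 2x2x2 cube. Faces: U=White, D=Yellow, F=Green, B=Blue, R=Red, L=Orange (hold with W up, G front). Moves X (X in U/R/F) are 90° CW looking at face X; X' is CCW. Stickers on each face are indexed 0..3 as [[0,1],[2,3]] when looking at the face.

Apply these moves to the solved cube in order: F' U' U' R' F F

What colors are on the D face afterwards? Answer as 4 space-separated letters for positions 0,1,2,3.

After move 1 (F'): F=GGGG U=WWRR R=YRYR D=OOYY L=OWOW
After move 2 (U'): U=WRWR F=OWGG R=GGYR B=YRBB L=BBOW
After move 3 (U'): U=RRWW F=BBGG R=OWYR B=GGBB L=YROW
After move 4 (R'): R=WROY U=RBWG F=BRGW D=OBYG B=YGOB
After move 5 (F): F=GBWR U=RBWR R=WRGY D=OWYG L=YOOB
After move 6 (F): F=WGRB U=RBBO R=WRRY D=GWYG L=YOOW
Query: D face = GWYG

Answer: G W Y G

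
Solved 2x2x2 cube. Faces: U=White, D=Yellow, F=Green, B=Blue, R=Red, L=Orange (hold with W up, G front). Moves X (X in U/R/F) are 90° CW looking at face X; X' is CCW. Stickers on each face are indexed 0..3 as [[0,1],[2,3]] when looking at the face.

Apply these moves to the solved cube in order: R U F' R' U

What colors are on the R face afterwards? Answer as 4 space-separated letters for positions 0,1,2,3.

Answer: B O B Y

Derivation:
After move 1 (R): R=RRRR U=WGWG F=GYGY D=YBYB B=WBWB
After move 2 (U): U=WWGG F=RRGY R=WBRR B=OOWB L=GYOO
After move 3 (F'): F=RYRG U=WWWR R=BBYR D=YOYB L=GGOG
After move 4 (R'): R=BRBY U=WWWO F=RWRR D=YYYG B=BOOB
After move 5 (U): U=WWOW F=BRRR R=BOBY B=GGOB L=RWOG
Query: R face = BOBY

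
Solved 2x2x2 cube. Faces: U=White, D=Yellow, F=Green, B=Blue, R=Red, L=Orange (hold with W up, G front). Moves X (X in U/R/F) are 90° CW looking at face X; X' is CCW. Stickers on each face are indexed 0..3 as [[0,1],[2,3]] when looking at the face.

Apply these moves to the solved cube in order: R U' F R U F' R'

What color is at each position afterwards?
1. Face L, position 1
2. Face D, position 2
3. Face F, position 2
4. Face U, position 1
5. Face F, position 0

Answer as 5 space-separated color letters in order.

Answer: O Y W G W

Derivation:
After move 1 (R): R=RRRR U=WGWG F=GYGY D=YBYB B=WBWB
After move 2 (U'): U=GGWW F=OOGY R=GYRR B=RRWB L=WBOO
After move 3 (F): F=GOYO U=GGOB R=WYWR D=RGYB L=WYOB
After move 4 (R): R=WWRY U=GOOO F=GGYB D=RWYR B=BRGB
After move 5 (U): U=OGOO F=WWYB R=BRRY B=WYGB L=GGOB
After move 6 (F'): F=WBWY U=OGBR R=WRRY D=GBYR L=GOOO
After move 7 (R'): R=RYWR U=OGBW F=WGWR D=GBYY B=RYBB
Query 1: L[1] = O
Query 2: D[2] = Y
Query 3: F[2] = W
Query 4: U[1] = G
Query 5: F[0] = W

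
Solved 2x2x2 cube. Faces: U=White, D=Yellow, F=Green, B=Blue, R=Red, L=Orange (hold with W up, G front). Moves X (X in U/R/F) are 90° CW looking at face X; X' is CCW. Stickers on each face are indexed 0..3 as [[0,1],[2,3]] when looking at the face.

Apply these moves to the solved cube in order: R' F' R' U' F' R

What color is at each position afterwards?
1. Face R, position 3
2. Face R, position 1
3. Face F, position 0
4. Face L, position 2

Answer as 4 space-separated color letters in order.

Answer: B W B O

Derivation:
After move 1 (R'): R=RRRR U=WBWB F=GWGW D=YGYG B=YBYB
After move 2 (F'): F=WWGG U=WBRR R=GRYR D=OOYG L=OBOW
After move 3 (R'): R=RRGY U=WYRY F=WBGR D=OWYG B=GBOB
After move 4 (U'): U=YYWR F=OBGR R=WBGY B=RROB L=GBOW
After move 5 (F'): F=BROG U=YYWG R=WBOY D=BWYG L=GROW
After move 6 (R): R=OWYB U=YRWG F=BWOG D=BOYR B=GRYB
Query 1: R[3] = B
Query 2: R[1] = W
Query 3: F[0] = B
Query 4: L[2] = O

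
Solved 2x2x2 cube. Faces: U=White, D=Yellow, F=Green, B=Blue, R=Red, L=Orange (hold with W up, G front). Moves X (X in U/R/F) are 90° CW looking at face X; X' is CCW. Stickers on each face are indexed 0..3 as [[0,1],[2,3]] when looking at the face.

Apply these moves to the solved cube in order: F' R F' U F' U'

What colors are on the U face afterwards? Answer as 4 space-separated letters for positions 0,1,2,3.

Answer: W O Y R

Derivation:
After move 1 (F'): F=GGGG U=WWRR R=YRYR D=OOYY L=OWOW
After move 2 (R): R=YYRR U=WGRG F=GOGY D=OBYB B=RBWB
After move 3 (F'): F=OYGG U=WGYR R=BYOR D=WWYB L=OGOR
After move 4 (U): U=YWRG F=BYGG R=RBOR B=OGWB L=OYOR
After move 5 (F'): F=YGBG U=YWRO R=WBWR D=YRYB L=OGOR
After move 6 (U'): U=WOYR F=OGBG R=YGWR B=WBWB L=OGOR
Query: U face = WOYR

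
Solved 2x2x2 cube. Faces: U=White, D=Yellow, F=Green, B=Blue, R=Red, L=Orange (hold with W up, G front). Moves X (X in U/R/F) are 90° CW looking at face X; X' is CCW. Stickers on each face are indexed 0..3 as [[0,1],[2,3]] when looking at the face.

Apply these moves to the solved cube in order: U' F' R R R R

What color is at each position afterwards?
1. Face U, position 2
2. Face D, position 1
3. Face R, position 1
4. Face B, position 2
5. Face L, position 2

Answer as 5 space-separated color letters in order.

Answer: G O G B O

Derivation:
After move 1 (U'): U=WWWW F=OOGG R=GGRR B=RRBB L=BBOO
After move 2 (F'): F=OGOG U=WWGR R=YGYR D=BOYY L=BWOW
After move 3 (R): R=YYRG U=WGGG F=OOOY D=BBYR B=RRWB
After move 4 (R): R=RYGY U=WOGY F=OBOR D=BWYR B=GRGB
After move 5 (R): R=GRYY U=WBGR F=OWOR D=BGYG B=YROB
After move 6 (R): R=YGYR U=WWGR F=OGOG D=BOYY B=RRBB
Query 1: U[2] = G
Query 2: D[1] = O
Query 3: R[1] = G
Query 4: B[2] = B
Query 5: L[2] = O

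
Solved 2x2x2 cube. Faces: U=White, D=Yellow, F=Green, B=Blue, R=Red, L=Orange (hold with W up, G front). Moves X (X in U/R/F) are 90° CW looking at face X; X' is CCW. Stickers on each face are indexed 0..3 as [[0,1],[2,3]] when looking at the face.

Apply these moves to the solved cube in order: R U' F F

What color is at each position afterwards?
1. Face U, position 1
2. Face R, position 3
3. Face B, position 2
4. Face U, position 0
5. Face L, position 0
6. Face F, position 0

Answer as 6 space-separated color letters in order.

Answer: G R W G W Y

Derivation:
After move 1 (R): R=RRRR U=WGWG F=GYGY D=YBYB B=WBWB
After move 2 (U'): U=GGWW F=OOGY R=GYRR B=RRWB L=WBOO
After move 3 (F): F=GOYO U=GGOB R=WYWR D=RGYB L=WYOB
After move 4 (F): F=YGOO U=GGBY R=OYBR D=WWYB L=WROG
Query 1: U[1] = G
Query 2: R[3] = R
Query 3: B[2] = W
Query 4: U[0] = G
Query 5: L[0] = W
Query 6: F[0] = Y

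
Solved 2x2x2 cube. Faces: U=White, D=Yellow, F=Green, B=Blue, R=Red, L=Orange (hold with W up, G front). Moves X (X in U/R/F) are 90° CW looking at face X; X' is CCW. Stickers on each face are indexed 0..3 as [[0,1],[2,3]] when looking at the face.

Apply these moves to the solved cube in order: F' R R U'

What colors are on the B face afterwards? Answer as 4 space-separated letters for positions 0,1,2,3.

Answer: R Y G B

Derivation:
After move 1 (F'): F=GGGG U=WWRR R=YRYR D=OOYY L=OWOW
After move 2 (R): R=YYRR U=WGRG F=GOGY D=OBYB B=RBWB
After move 3 (R): R=RYRY U=WORY F=GBGB D=OWYR B=GBGB
After move 4 (U'): U=OYWR F=OWGB R=GBRY B=RYGB L=GBOW
Query: B face = RYGB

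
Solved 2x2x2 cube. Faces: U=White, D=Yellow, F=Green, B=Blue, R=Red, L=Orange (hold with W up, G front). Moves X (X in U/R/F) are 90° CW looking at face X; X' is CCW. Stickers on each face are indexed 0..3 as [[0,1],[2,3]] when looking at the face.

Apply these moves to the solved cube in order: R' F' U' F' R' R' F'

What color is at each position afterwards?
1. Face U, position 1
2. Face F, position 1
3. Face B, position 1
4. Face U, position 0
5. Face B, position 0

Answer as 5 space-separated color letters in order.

After move 1 (R'): R=RRRR U=WBWB F=GWGW D=YGYG B=YBYB
After move 2 (F'): F=WWGG U=WBRR R=GRYR D=OOYG L=OBOW
After move 3 (U'): U=BRWR F=OBGG R=WWYR B=GRYB L=YBOW
After move 4 (F'): F=BGOG U=BRWY R=OWOR D=BWYG L=YROW
After move 5 (R'): R=WROO U=BYWG F=BROY D=BGYG B=GRWB
After move 6 (R'): R=ROWO U=BWWG F=BYOG D=BRYY B=GRGB
After move 7 (F'): F=YGBO U=BWRW R=ROBO D=RWYY L=YGOW
Query 1: U[1] = W
Query 2: F[1] = G
Query 3: B[1] = R
Query 4: U[0] = B
Query 5: B[0] = G

Answer: W G R B G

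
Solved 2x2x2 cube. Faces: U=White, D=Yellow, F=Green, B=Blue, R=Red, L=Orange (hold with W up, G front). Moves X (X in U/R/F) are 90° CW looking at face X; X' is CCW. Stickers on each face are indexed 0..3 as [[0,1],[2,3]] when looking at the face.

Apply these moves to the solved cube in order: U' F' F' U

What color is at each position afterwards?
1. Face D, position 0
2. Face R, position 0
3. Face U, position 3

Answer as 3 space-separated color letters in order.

After move 1 (U'): U=WWWW F=OOGG R=GGRR B=RRBB L=BBOO
After move 2 (F'): F=OGOG U=WWGR R=YGYR D=BOYY L=BWOW
After move 3 (F'): F=GGOO U=WWYY R=OGBR D=WWYY L=BROG
After move 4 (U): U=YWYW F=OGOO R=RRBR B=BRBB L=GGOG
Query 1: D[0] = W
Query 2: R[0] = R
Query 3: U[3] = W

Answer: W R W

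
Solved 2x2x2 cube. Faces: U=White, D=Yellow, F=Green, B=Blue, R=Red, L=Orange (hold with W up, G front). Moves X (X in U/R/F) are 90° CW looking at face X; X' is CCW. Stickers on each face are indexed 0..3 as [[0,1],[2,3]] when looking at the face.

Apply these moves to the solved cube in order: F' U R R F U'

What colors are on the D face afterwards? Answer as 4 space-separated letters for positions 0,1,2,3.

After move 1 (F'): F=GGGG U=WWRR R=YRYR D=OOYY L=OWOW
After move 2 (U): U=RWRW F=YRGG R=BBYR B=OWBB L=GGOW
After move 3 (R): R=YBRB U=RRRG F=YOGY D=OBYO B=WWWB
After move 4 (R): R=RYBB U=RORY F=YBGO D=OWYW B=GWRB
After move 5 (F): F=GYOB U=ROWG R=RYYB D=BRYW L=GOOW
After move 6 (U'): U=OGRW F=GOOB R=GYYB B=RYRB L=GWOW
Query: D face = BRYW

Answer: B R Y W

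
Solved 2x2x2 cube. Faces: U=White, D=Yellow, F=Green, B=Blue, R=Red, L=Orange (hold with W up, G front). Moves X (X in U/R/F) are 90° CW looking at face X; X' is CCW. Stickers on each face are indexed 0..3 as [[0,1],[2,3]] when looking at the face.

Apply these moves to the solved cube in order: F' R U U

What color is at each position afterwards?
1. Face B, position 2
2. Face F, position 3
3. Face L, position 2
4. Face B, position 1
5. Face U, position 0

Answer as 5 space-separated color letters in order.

Answer: W Y O O G

Derivation:
After move 1 (F'): F=GGGG U=WWRR R=YRYR D=OOYY L=OWOW
After move 2 (R): R=YYRR U=WGRG F=GOGY D=OBYB B=RBWB
After move 3 (U): U=RWGG F=YYGY R=RBRR B=OWWB L=GOOW
After move 4 (U): U=GRGW F=RBGY R=OWRR B=GOWB L=YYOW
Query 1: B[2] = W
Query 2: F[3] = Y
Query 3: L[2] = O
Query 4: B[1] = O
Query 5: U[0] = G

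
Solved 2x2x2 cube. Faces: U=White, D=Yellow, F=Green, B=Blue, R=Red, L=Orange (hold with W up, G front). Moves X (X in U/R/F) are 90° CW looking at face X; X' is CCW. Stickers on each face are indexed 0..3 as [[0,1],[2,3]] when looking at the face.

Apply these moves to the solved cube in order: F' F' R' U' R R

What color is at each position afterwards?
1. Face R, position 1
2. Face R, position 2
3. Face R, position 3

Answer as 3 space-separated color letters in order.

Answer: O W G

Derivation:
After move 1 (F'): F=GGGG U=WWRR R=YRYR D=OOYY L=OWOW
After move 2 (F'): F=GGGG U=WWYY R=OROR D=WWYY L=OROR
After move 3 (R'): R=RROO U=WBYB F=GWGY D=WGYG B=YBWB
After move 4 (U'): U=BBWY F=ORGY R=GWOO B=RRWB L=YBOR
After move 5 (R): R=OGOW U=BRWY F=OGGG D=WWYR B=YRBB
After move 6 (R): R=OOWG U=BGWG F=OWGR D=WBYY B=YRRB
Query 1: R[1] = O
Query 2: R[2] = W
Query 3: R[3] = G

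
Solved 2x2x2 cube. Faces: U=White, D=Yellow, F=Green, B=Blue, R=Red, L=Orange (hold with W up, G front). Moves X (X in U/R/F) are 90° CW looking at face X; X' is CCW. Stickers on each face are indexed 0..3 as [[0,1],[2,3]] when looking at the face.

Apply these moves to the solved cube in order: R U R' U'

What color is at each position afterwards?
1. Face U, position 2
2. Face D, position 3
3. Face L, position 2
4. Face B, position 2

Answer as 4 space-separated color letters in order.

Answer: W Y O B

Derivation:
After move 1 (R): R=RRRR U=WGWG F=GYGY D=YBYB B=WBWB
After move 2 (U): U=WWGG F=RRGY R=WBRR B=OOWB L=GYOO
After move 3 (R'): R=BRWR U=WWGO F=RWGG D=YRYY B=BOBB
After move 4 (U'): U=WOWG F=GYGG R=RWWR B=BRBB L=BOOO
Query 1: U[2] = W
Query 2: D[3] = Y
Query 3: L[2] = O
Query 4: B[2] = B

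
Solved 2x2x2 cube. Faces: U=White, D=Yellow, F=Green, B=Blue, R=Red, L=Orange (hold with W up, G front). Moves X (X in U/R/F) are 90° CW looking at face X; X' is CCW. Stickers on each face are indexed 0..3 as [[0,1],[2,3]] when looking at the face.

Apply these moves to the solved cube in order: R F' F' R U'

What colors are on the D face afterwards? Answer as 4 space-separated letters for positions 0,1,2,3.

After move 1 (R): R=RRRR U=WGWG F=GYGY D=YBYB B=WBWB
After move 2 (F'): F=YYGG U=WGRR R=BRYR D=OOYB L=OGOW
After move 3 (F'): F=YGYG U=WGBY R=OROR D=GWYB L=OROR
After move 4 (R): R=OORR U=WGBG F=YWYB D=GWYW B=YBGB
After move 5 (U'): U=GGWB F=ORYB R=YWRR B=OOGB L=YBOR
Query: D face = GWYW

Answer: G W Y W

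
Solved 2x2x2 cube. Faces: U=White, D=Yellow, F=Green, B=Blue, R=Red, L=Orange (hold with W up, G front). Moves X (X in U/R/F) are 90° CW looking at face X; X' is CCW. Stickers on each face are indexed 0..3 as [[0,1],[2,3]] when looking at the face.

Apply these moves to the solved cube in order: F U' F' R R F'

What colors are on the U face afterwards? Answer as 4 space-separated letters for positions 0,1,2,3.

After move 1 (F): F=GGGG U=WWOO R=WRWR D=RRYY L=OYOY
After move 2 (U'): U=WOWO F=OYGG R=GGWR B=WRBB L=BBOY
After move 3 (F'): F=YGOG U=WOGW R=RGRR D=BYYY L=BOOW
After move 4 (R): R=RRRG U=WGGG F=YYOY D=BBYW B=WROB
After move 5 (R): R=RRGR U=WYGY F=YBOW D=BOYW B=GRGB
After move 6 (F'): F=BWYO U=WYRG R=ORBR D=OWYW L=BYOG
Query: U face = WYRG

Answer: W Y R G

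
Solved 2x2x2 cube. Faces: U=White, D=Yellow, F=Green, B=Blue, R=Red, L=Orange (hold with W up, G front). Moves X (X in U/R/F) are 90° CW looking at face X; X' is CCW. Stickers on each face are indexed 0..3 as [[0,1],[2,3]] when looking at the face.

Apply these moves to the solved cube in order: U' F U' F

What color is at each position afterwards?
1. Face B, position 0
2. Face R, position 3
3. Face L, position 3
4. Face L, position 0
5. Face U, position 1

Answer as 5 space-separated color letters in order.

Answer: W R G R B

Derivation:
After move 1 (U'): U=WWWW F=OOGG R=GGRR B=RRBB L=BBOO
After move 2 (F): F=GOGO U=WWOB R=WGWR D=RGYY L=BYOY
After move 3 (U'): U=WBWO F=BYGO R=GOWR B=WGBB L=RROY
After move 4 (F): F=GBOY U=WBYR R=WOOR D=WGYY L=RROG
Query 1: B[0] = W
Query 2: R[3] = R
Query 3: L[3] = G
Query 4: L[0] = R
Query 5: U[1] = B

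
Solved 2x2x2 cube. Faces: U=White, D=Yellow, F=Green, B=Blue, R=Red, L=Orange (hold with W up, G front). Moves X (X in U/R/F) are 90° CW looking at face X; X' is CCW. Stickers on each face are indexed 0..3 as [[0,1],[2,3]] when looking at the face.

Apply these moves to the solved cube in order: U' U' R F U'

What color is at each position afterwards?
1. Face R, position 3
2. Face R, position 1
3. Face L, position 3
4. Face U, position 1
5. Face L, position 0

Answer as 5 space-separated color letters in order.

After move 1 (U'): U=WWWW F=OOGG R=GGRR B=RRBB L=BBOO
After move 2 (U'): U=WWWW F=BBGG R=OORR B=GGBB L=RROO
After move 3 (R): R=RORO U=WBWG F=BYGY D=YBYG B=WGWB
After move 4 (F): F=GBYY U=WBOR R=WOGO D=RRYG L=RYOB
After move 5 (U'): U=BRWO F=RYYY R=GBGO B=WOWB L=WGOB
Query 1: R[3] = O
Query 2: R[1] = B
Query 3: L[3] = B
Query 4: U[1] = R
Query 5: L[0] = W

Answer: O B B R W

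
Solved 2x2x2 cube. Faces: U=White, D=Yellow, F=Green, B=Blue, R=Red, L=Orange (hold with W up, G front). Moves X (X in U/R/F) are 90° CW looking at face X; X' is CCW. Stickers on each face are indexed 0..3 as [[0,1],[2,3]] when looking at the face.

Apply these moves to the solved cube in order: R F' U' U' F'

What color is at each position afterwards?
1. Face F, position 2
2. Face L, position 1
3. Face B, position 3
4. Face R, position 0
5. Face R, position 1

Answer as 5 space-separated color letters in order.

Answer: W W B O G

Derivation:
After move 1 (R): R=RRRR U=WGWG F=GYGY D=YBYB B=WBWB
After move 2 (F'): F=YYGG U=WGRR R=BRYR D=OOYB L=OGOW
After move 3 (U'): U=GRWR F=OGGG R=YYYR B=BRWB L=WBOW
After move 4 (U'): U=RRGW F=WBGG R=OGYR B=YYWB L=BROW
After move 5 (F'): F=BGWG U=RROY R=OGOR D=RWYB L=BWOG
Query 1: F[2] = W
Query 2: L[1] = W
Query 3: B[3] = B
Query 4: R[0] = O
Query 5: R[1] = G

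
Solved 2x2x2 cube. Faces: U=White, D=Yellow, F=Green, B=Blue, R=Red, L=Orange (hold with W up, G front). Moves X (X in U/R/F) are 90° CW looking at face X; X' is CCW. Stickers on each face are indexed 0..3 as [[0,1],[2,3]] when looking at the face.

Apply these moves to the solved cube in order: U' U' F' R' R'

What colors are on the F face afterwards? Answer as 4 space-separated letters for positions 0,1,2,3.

After move 1 (U'): U=WWWW F=OOGG R=GGRR B=RRBB L=BBOO
After move 2 (U'): U=WWWW F=BBGG R=OORR B=GGBB L=RROO
After move 3 (F'): F=BGBG U=WWOR R=YOYR D=ROYY L=RWOW
After move 4 (R'): R=ORYY U=WBOG F=BWBR D=RGYG B=YGOB
After move 5 (R'): R=RYOY U=WOOY F=BBBG D=RWYR B=GGGB
Query: F face = BBBG

Answer: B B B G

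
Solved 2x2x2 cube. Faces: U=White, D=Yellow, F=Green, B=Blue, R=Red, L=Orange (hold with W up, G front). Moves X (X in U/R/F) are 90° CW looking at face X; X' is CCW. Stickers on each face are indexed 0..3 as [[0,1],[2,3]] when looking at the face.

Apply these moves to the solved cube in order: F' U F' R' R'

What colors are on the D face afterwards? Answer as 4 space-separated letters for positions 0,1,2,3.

After move 1 (F'): F=GGGG U=WWRR R=YRYR D=OOYY L=OWOW
After move 2 (U): U=RWRW F=YRGG R=BBYR B=OWBB L=GGOW
After move 3 (F'): F=RGYG U=RWBY R=OBOR D=GWYY L=GWOR
After move 4 (R'): R=BROO U=RBBO F=RWYY D=GGYG B=YWWB
After move 5 (R'): R=ROBO U=RWBY F=RBYO D=GWYY B=GWGB
Query: D face = GWYY

Answer: G W Y Y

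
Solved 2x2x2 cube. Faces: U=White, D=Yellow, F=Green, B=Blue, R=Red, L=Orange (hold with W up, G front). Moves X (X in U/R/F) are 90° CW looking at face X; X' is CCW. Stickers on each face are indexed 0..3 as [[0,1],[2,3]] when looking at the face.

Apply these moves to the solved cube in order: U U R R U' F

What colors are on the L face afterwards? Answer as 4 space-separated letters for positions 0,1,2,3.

Answer: G Y O W

Derivation:
After move 1 (U): U=WWWW F=RRGG R=BBRR B=OOBB L=GGOO
After move 2 (U): U=WWWW F=BBGG R=OORR B=GGBB L=RROO
After move 3 (R): R=RORO U=WBWG F=BYGY D=YBYG B=WGWB
After move 4 (R): R=RROO U=WYWY F=BBGG D=YWYW B=GGBB
After move 5 (U'): U=YYWW F=RRGG R=BBOO B=RRBB L=GGOO
After move 6 (F): F=GRGR U=YYOG R=WBWO D=OBYW L=GYOW
Query: L face = GYOW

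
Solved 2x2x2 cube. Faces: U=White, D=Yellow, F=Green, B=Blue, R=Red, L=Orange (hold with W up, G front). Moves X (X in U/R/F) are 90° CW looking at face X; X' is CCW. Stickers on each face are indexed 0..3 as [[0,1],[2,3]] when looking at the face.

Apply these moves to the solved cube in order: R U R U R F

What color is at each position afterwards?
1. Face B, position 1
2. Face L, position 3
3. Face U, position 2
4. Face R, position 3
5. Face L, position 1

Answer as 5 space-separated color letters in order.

After move 1 (R): R=RRRR U=WGWG F=GYGY D=YBYB B=WBWB
After move 2 (U): U=WWGG F=RRGY R=WBRR B=OOWB L=GYOO
After move 3 (R): R=RWRB U=WRGY F=RBGB D=YWYO B=GOWB
After move 4 (U): U=GWYR F=RWGB R=GORB B=GYWB L=RBOO
After move 5 (R): R=RGBO U=GWYB F=RWGO D=YWYG B=RYWB
After move 6 (F): F=GROW U=GWOB R=YGBO D=BRYG L=RYOW
Query 1: B[1] = Y
Query 2: L[3] = W
Query 3: U[2] = O
Query 4: R[3] = O
Query 5: L[1] = Y

Answer: Y W O O Y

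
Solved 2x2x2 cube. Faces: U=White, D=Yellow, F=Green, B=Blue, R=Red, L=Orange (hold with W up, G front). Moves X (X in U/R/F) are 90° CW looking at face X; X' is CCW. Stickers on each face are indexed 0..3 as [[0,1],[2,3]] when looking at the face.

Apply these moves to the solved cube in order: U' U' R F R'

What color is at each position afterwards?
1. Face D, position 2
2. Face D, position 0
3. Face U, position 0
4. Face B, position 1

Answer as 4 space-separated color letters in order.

Answer: Y R W G

Derivation:
After move 1 (U'): U=WWWW F=OOGG R=GGRR B=RRBB L=BBOO
After move 2 (U'): U=WWWW F=BBGG R=OORR B=GGBB L=RROO
After move 3 (R): R=RORO U=WBWG F=BYGY D=YBYG B=WGWB
After move 4 (F): F=GBYY U=WBOR R=WOGO D=RRYG L=RYOB
After move 5 (R'): R=OOWG U=WWOW F=GBYR D=RBYY B=GGRB
Query 1: D[2] = Y
Query 2: D[0] = R
Query 3: U[0] = W
Query 4: B[1] = G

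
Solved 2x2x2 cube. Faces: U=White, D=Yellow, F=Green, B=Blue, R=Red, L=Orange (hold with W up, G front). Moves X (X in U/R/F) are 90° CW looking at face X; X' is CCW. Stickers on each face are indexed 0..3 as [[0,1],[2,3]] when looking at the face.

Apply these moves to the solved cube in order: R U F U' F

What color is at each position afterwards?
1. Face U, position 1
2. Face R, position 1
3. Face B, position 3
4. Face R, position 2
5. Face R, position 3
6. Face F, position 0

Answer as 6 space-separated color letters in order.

After move 1 (R): R=RRRR U=WGWG F=GYGY D=YBYB B=WBWB
After move 2 (U): U=WWGG F=RRGY R=WBRR B=OOWB L=GYOO
After move 3 (F): F=GRYR U=WWOY R=GBGR D=RWYB L=GYOB
After move 4 (U'): U=WYWO F=GYYR R=GRGR B=GBWB L=OOOB
After move 5 (F): F=YGRY U=WYBO R=WROR D=GGYB L=OROW
Query 1: U[1] = Y
Query 2: R[1] = R
Query 3: B[3] = B
Query 4: R[2] = O
Query 5: R[3] = R
Query 6: F[0] = Y

Answer: Y R B O R Y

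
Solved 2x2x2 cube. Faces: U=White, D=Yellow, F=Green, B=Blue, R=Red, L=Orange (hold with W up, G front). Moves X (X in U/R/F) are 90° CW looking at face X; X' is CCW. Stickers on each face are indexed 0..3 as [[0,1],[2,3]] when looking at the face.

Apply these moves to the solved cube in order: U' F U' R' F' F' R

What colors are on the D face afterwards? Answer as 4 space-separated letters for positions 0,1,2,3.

After move 1 (U'): U=WWWW F=OOGG R=GGRR B=RRBB L=BBOO
After move 2 (F): F=GOGO U=WWOB R=WGWR D=RGYY L=BYOY
After move 3 (U'): U=WBWO F=BYGO R=GOWR B=WGBB L=RROY
After move 4 (R'): R=ORGW U=WBWW F=BBGO D=RYYO B=YGGB
After move 5 (F'): F=BOBG U=WBOG R=YRRW D=RYYO L=RWOW
After move 6 (F'): F=OGBB U=WBYR R=YRRW D=WWYO L=RGOO
After move 7 (R): R=RYWR U=WGYB F=OWBO D=WGYY B=RGBB
Query: D face = WGYY

Answer: W G Y Y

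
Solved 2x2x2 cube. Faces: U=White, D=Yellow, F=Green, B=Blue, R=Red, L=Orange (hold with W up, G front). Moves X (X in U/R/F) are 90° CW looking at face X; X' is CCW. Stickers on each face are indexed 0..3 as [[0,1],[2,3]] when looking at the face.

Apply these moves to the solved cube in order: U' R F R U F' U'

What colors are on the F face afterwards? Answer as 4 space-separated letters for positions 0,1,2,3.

After move 1 (U'): U=WWWW F=OOGG R=GGRR B=RRBB L=BBOO
After move 2 (R): R=RGRG U=WOWG F=OYGY D=YBYR B=WRWB
After move 3 (F): F=GOYY U=WOOB R=WGGG D=RRYR L=BYOB
After move 4 (R): R=GWGG U=WOOY F=GRYR D=RWYW B=BROB
After move 5 (U): U=OWYO F=GWYR R=BRGG B=BYOB L=GROB
After move 6 (F'): F=WRGY U=OWBG R=WRRG D=RBYW L=GOOY
After move 7 (U'): U=WGOB F=GOGY R=WRRG B=WROB L=BYOY
Query: F face = GOGY

Answer: G O G Y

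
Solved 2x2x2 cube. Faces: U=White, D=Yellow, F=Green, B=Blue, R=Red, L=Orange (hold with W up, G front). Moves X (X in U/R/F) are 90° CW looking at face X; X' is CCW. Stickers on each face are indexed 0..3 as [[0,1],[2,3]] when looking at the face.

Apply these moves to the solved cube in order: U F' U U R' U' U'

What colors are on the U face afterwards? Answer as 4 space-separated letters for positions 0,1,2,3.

After move 1 (U): U=WWWW F=RRGG R=BBRR B=OOBB L=GGOO
After move 2 (F'): F=RGRG U=WWBR R=YBYR D=GOYY L=GWOW
After move 3 (U): U=BWRW F=YBRG R=OOYR B=GWBB L=RGOW
After move 4 (U): U=RBWW F=OORG R=GWYR B=RGBB L=YBOW
After move 5 (R'): R=WRGY U=RBWR F=OBRW D=GOYG B=YGOB
After move 6 (U'): U=BRRW F=YBRW R=OBGY B=WROB L=YGOW
After move 7 (U'): U=RWBR F=YGRW R=YBGY B=OBOB L=WROW
Query: U face = RWBR

Answer: R W B R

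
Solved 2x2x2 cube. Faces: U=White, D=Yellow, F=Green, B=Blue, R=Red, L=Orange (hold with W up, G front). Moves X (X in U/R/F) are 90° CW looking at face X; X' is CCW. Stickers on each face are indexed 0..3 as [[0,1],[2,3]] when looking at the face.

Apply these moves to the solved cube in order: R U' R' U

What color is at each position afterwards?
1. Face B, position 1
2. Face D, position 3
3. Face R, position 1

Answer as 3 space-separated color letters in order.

Answer: B Y R

Derivation:
After move 1 (R): R=RRRR U=WGWG F=GYGY D=YBYB B=WBWB
After move 2 (U'): U=GGWW F=OOGY R=GYRR B=RRWB L=WBOO
After move 3 (R'): R=YRGR U=GWWR F=OGGW D=YOYY B=BRBB
After move 4 (U): U=WGRW F=YRGW R=BRGR B=WBBB L=OGOO
Query 1: B[1] = B
Query 2: D[3] = Y
Query 3: R[1] = R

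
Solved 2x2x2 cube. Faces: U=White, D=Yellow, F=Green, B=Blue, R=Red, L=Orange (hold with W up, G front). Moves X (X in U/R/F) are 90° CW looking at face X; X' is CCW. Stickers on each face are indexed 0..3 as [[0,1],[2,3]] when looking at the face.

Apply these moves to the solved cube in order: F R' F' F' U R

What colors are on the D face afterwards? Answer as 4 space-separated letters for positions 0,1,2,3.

After move 1 (F): F=GGGG U=WWOO R=WRWR D=RRYY L=OYOY
After move 2 (R'): R=RRWW U=WBOB F=GWGO D=RGYG B=YBRB
After move 3 (F'): F=WOGG U=WBRW R=GRRW D=YYYG L=OBOO
After move 4 (F'): F=OGWG U=WBGR R=YRYW D=BOYG L=OWOR
After move 5 (U): U=GWRB F=YRWG R=YBYW B=OWRB L=OGOR
After move 6 (R): R=YYWB U=GRRG F=YOWG D=BRYO B=BWWB
Query: D face = BRYO

Answer: B R Y O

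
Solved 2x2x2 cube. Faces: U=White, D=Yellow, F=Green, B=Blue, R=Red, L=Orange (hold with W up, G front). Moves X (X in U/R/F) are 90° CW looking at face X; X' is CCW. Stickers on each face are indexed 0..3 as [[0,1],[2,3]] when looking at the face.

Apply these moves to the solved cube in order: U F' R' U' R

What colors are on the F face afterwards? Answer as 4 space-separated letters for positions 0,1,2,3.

Answer: G G R G

Derivation:
After move 1 (U): U=WWWW F=RRGG R=BBRR B=OOBB L=GGOO
After move 2 (F'): F=RGRG U=WWBR R=YBYR D=GOYY L=GWOW
After move 3 (R'): R=BRYY U=WBBO F=RWRR D=GGYG B=YOOB
After move 4 (U'): U=BOWB F=GWRR R=RWYY B=BROB L=YOOW
After move 5 (R): R=YRYW U=BWWR F=GGRG D=GOYB B=BROB
Query: F face = GGRG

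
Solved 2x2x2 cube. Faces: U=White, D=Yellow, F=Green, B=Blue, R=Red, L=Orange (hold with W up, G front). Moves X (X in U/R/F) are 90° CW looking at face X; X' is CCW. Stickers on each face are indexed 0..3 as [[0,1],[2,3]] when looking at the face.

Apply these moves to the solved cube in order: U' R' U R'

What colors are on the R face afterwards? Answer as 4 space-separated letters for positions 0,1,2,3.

After move 1 (U'): U=WWWW F=OOGG R=GGRR B=RRBB L=BBOO
After move 2 (R'): R=GRGR U=WBWR F=OWGW D=YOYG B=YRYB
After move 3 (U): U=WWRB F=GRGW R=YRGR B=BBYB L=OWOO
After move 4 (R'): R=RRYG U=WYRB F=GWGB D=YRYW B=GBOB
Query: R face = RRYG

Answer: R R Y G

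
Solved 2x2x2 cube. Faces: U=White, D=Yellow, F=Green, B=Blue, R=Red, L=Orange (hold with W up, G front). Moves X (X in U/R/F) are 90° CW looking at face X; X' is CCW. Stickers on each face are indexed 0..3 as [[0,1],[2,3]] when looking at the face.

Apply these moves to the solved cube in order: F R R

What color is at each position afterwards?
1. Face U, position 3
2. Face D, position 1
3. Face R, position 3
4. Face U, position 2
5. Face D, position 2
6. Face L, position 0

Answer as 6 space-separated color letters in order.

After move 1 (F): F=GGGG U=WWOO R=WRWR D=RRYY L=OYOY
After move 2 (R): R=WWRR U=WGOG F=GRGY D=RBYB B=OBWB
After move 3 (R): R=RWRW U=WROY F=GBGB D=RWYO B=GBGB
Query 1: U[3] = Y
Query 2: D[1] = W
Query 3: R[3] = W
Query 4: U[2] = O
Query 5: D[2] = Y
Query 6: L[0] = O

Answer: Y W W O Y O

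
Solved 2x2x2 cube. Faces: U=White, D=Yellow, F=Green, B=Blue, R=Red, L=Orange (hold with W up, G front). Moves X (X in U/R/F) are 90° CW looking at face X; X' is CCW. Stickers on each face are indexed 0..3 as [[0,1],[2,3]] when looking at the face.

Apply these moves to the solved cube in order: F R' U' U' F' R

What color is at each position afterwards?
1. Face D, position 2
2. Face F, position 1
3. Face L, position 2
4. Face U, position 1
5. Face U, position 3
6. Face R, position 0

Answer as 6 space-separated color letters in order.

After move 1 (F): F=GGGG U=WWOO R=WRWR D=RRYY L=OYOY
After move 2 (R'): R=RRWW U=WBOB F=GWGO D=RGYG B=YBRB
After move 3 (U'): U=BBWO F=OYGO R=GWWW B=RRRB L=YBOY
After move 4 (U'): U=BOBW F=YBGO R=OYWW B=GWRB L=RROY
After move 5 (F'): F=BOYG U=BOOW R=GYRW D=RYYG L=RWOB
After move 6 (R): R=RGWY U=BOOG F=BYYG D=RRYG B=WWOB
Query 1: D[2] = Y
Query 2: F[1] = Y
Query 3: L[2] = O
Query 4: U[1] = O
Query 5: U[3] = G
Query 6: R[0] = R

Answer: Y Y O O G R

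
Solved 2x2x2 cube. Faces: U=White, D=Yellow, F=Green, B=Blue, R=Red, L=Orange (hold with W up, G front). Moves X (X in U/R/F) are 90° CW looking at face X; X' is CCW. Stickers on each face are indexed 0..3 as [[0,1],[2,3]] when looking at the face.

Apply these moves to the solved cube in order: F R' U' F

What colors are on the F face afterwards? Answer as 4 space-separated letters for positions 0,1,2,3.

Answer: G O O Y

Derivation:
After move 1 (F): F=GGGG U=WWOO R=WRWR D=RRYY L=OYOY
After move 2 (R'): R=RRWW U=WBOB F=GWGO D=RGYG B=YBRB
After move 3 (U'): U=BBWO F=OYGO R=GWWW B=RRRB L=YBOY
After move 4 (F): F=GOOY U=BBYB R=WWOW D=WGYG L=YROG
Query: F face = GOOY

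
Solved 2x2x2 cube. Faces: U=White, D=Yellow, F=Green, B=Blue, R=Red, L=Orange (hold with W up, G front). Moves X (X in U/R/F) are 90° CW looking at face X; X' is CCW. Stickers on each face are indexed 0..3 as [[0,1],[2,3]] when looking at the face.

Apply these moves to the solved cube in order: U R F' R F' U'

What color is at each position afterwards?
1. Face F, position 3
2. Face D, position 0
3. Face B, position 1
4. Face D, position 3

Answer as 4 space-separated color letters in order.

Answer: R G B W

Derivation:
After move 1 (U): U=WWWW F=RRGG R=BBRR B=OOBB L=GGOO
After move 2 (R): R=RBRB U=WRWG F=RYGY D=YBYO B=WOWB
After move 3 (F'): F=YYRG U=WRRR R=BBYB D=GOYO L=GGOW
After move 4 (R): R=YBBB U=WYRG F=YORO D=GWYW B=RORB
After move 5 (F'): F=OOYR U=WYYB R=WBGB D=GWYW L=GGOR
After move 6 (U'): U=YBWY F=GGYR R=OOGB B=WBRB L=ROOR
Query 1: F[3] = R
Query 2: D[0] = G
Query 3: B[1] = B
Query 4: D[3] = W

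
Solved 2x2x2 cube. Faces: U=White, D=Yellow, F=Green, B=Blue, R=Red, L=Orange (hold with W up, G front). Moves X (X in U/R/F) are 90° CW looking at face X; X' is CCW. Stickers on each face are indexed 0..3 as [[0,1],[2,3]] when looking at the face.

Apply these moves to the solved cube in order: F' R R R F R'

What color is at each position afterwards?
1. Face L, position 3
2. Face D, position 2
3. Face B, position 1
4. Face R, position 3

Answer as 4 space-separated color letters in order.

Answer: G Y B B

Derivation:
After move 1 (F'): F=GGGG U=WWRR R=YRYR D=OOYY L=OWOW
After move 2 (R): R=YYRR U=WGRG F=GOGY D=OBYB B=RBWB
After move 3 (R): R=RYRY U=WORY F=GBGB D=OWYR B=GBGB
After move 4 (R): R=RRYY U=WBRB F=GWGR D=OGYG B=YBOB
After move 5 (F): F=GGRW U=WBWW R=RRBY D=YRYG L=OOOG
After move 6 (R'): R=RYRB U=WOWY F=GBRW D=YGYW B=GBRB
Query 1: L[3] = G
Query 2: D[2] = Y
Query 3: B[1] = B
Query 4: R[3] = B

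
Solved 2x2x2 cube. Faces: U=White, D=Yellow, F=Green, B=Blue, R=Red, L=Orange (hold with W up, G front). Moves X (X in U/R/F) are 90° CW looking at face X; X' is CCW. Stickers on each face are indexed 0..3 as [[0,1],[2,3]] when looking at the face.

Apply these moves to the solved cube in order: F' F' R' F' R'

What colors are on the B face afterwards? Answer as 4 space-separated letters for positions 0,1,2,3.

Answer: G B R B

Derivation:
After move 1 (F'): F=GGGG U=WWRR R=YRYR D=OOYY L=OWOW
After move 2 (F'): F=GGGG U=WWYY R=OROR D=WWYY L=OROR
After move 3 (R'): R=RROO U=WBYB F=GWGY D=WGYG B=YBWB
After move 4 (F'): F=WYGG U=WBRO R=GRWO D=RRYG L=OBOY
After move 5 (R'): R=ROGW U=WWRY F=WBGO D=RYYG B=GBRB
Query: B face = GBRB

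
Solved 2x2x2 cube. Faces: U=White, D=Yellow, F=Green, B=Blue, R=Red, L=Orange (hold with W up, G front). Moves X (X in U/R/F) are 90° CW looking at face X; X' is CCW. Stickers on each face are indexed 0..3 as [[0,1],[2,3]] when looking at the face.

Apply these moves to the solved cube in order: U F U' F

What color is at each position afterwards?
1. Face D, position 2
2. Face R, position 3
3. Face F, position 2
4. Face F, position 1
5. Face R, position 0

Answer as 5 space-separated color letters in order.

Answer: Y R R G W

Derivation:
After move 1 (U): U=WWWW F=RRGG R=BBRR B=OOBB L=GGOO
After move 2 (F): F=GRGR U=WWOG R=WBWR D=RBYY L=GYOY
After move 3 (U'): U=WGWO F=GYGR R=GRWR B=WBBB L=OOOY
After move 4 (F): F=GGRY U=WGYO R=WROR D=WGYY L=OROB
Query 1: D[2] = Y
Query 2: R[3] = R
Query 3: F[2] = R
Query 4: F[1] = G
Query 5: R[0] = W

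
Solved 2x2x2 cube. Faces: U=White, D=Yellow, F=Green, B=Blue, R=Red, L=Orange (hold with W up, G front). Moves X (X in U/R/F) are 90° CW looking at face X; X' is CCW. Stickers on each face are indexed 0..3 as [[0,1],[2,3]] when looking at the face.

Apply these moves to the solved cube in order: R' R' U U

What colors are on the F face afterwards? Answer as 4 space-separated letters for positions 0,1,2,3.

After move 1 (R'): R=RRRR U=WBWB F=GWGW D=YGYG B=YBYB
After move 2 (R'): R=RRRR U=WYWY F=GBGB D=YWYW B=GBGB
After move 3 (U): U=WWYY F=RRGB R=GBRR B=OOGB L=GBOO
After move 4 (U): U=YWYW F=GBGB R=OORR B=GBGB L=RROO
Query: F face = GBGB

Answer: G B G B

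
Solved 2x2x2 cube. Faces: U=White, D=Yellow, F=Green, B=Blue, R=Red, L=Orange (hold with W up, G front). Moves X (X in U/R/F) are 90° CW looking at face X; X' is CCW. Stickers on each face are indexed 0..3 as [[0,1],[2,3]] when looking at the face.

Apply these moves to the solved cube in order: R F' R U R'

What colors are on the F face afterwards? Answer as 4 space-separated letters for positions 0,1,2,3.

After move 1 (R): R=RRRR U=WGWG F=GYGY D=YBYB B=WBWB
After move 2 (F'): F=YYGG U=WGRR R=BRYR D=OOYB L=OGOW
After move 3 (R): R=YBRR U=WYRG F=YOGB D=OWYW B=RBGB
After move 4 (U): U=RWGY F=YBGB R=RBRR B=OGGB L=YOOW
After move 5 (R'): R=BRRR U=RGGO F=YWGY D=OBYB B=WGWB
Query: F face = YWGY

Answer: Y W G Y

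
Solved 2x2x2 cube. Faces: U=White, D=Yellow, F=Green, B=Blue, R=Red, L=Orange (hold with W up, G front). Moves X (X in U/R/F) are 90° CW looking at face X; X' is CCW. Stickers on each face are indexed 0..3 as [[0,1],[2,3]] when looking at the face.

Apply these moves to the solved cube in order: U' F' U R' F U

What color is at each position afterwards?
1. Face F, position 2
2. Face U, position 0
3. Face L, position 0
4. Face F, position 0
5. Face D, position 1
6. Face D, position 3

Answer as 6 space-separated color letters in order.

Answer: W W O R R G

Derivation:
After move 1 (U'): U=WWWW F=OOGG R=GGRR B=RRBB L=BBOO
After move 2 (F'): F=OGOG U=WWGR R=YGYR D=BOYY L=BWOW
After move 3 (U): U=GWRW F=YGOG R=RRYR B=BWBB L=OGOW
After move 4 (R'): R=RRRY U=GBRB F=YWOW D=BGYG B=YWOB
After move 5 (F): F=OYWW U=GBWG R=RRBY D=RRYG L=OBOG
After move 6 (U): U=WGGB F=RRWW R=YWBY B=OBOB L=OYOG
Query 1: F[2] = W
Query 2: U[0] = W
Query 3: L[0] = O
Query 4: F[0] = R
Query 5: D[1] = R
Query 6: D[3] = G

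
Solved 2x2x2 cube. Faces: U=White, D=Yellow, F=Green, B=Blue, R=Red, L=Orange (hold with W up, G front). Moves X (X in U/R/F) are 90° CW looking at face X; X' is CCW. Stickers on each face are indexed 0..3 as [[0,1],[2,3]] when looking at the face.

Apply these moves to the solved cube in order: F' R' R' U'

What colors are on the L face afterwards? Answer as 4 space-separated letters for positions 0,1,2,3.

Answer: G B O W

Derivation:
After move 1 (F'): F=GGGG U=WWRR R=YRYR D=OOYY L=OWOW
After move 2 (R'): R=RRYY U=WBRB F=GWGR D=OGYG B=YBOB
After move 3 (R'): R=RYRY U=WORY F=GBGB D=OWYR B=GBGB
After move 4 (U'): U=OYWR F=OWGB R=GBRY B=RYGB L=GBOW
Query: L face = GBOW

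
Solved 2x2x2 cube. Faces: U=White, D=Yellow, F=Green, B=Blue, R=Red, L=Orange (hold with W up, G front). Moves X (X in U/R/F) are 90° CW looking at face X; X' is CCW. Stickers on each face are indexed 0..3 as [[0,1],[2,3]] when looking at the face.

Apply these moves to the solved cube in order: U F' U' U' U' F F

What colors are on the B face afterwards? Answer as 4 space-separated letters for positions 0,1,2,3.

After move 1 (U): U=WWWW F=RRGG R=BBRR B=OOBB L=GGOO
After move 2 (F'): F=RGRG U=WWBR R=YBYR D=GOYY L=GWOW
After move 3 (U'): U=WRWB F=GWRG R=RGYR B=YBBB L=OOOW
After move 4 (U'): U=RBWW F=OORG R=GWYR B=RGBB L=YBOW
After move 5 (U'): U=BWRW F=YBRG R=OOYR B=GWBB L=RGOW
After move 6 (F): F=RYGB U=BWWG R=ROWR D=YOYY L=RGOO
After move 7 (F): F=GRBY U=BWOG R=WOGR D=WRYY L=RYOO
Query: B face = GWBB

Answer: G W B B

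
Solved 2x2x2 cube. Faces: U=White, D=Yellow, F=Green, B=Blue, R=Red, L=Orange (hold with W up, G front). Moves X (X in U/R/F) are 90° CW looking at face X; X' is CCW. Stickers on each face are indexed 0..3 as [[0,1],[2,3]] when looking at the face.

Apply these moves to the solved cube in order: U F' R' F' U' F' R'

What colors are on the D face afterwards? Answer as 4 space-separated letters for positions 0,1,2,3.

Answer: O R Y R

Derivation:
After move 1 (U): U=WWWW F=RRGG R=BBRR B=OOBB L=GGOO
After move 2 (F'): F=RGRG U=WWBR R=YBYR D=GOYY L=GWOW
After move 3 (R'): R=BRYY U=WBBO F=RWRR D=GGYG B=YOOB
After move 4 (F'): F=WRRR U=WBBY R=GRGY D=WWYG L=GOOB
After move 5 (U'): U=BYWB F=GORR R=WRGY B=GROB L=YOOB
After move 6 (F'): F=ORGR U=BYWG R=WRWY D=OBYG L=YBOW
After move 7 (R'): R=RYWW U=BOWG F=OYGG D=ORYR B=GRBB
Query: D face = ORYR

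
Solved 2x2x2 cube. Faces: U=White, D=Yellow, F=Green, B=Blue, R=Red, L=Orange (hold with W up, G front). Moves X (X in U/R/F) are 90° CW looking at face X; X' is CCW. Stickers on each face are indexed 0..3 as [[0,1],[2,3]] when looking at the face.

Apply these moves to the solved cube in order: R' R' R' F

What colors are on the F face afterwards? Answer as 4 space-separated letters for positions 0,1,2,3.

Answer: G G Y Y

Derivation:
After move 1 (R'): R=RRRR U=WBWB F=GWGW D=YGYG B=YBYB
After move 2 (R'): R=RRRR U=WYWY F=GBGB D=YWYW B=GBGB
After move 3 (R'): R=RRRR U=WGWG F=GYGY D=YBYB B=WBWB
After move 4 (F): F=GGYY U=WGOO R=WRGR D=RRYB L=OYOB
Query: F face = GGYY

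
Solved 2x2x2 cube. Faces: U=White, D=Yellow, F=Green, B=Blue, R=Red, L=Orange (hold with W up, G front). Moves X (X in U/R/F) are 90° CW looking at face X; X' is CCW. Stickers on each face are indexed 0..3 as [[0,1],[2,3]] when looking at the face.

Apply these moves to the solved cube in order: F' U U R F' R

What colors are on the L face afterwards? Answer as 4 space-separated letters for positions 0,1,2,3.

After move 1 (F'): F=GGGG U=WWRR R=YRYR D=OOYY L=OWOW
After move 2 (U): U=RWRW F=YRGG R=BBYR B=OWBB L=GGOW
After move 3 (U): U=RRWW F=BBGG R=OWYR B=GGBB L=YROW
After move 4 (R): R=YORW U=RBWG F=BOGY D=OBYG B=WGRB
After move 5 (F'): F=OYBG U=RBYR R=BOOW D=RWYG L=YGOW
After move 6 (R): R=OBWO U=RYYG F=OWBG D=RRYW B=RGBB
Query: L face = YGOW

Answer: Y G O W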